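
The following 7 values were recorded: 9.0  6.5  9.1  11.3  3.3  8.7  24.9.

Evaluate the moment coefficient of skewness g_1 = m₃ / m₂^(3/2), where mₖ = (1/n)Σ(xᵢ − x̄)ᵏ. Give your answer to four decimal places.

1.4556

x̄ = (9.0 + 6.5 + 9.1 + 11.3 + 3.3 + 8.7 + 24.9) / 7 = 10.4000
deviations (xᵢ − x̄): -1.4000, -3.9000, -1.3000, 0.9000, -7.1000, -1.7000, 14.5000
Σ(xᵢ − x̄)² = 283.2200 ⇒ m₂ = 283.2200/7 = 40.46000
Σ(xᵢ − x̄)³ = 2622.2700 ⇒ m₃ = 2622.2700/7 = 374.61000
m₂^(3/2) = 40.46000^(1.5) = 257.35868
g_1 = m₃ / m₂^(3/2) = 374.61000 / 257.35868 ≈ 1.4556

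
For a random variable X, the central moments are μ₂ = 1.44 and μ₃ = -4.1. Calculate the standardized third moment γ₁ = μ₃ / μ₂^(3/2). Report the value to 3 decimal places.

σ = √μ₂ = √1.44 = 1.20000
σ³ = μ₂^(3/2) = 1.72800
γ₁ = μ₃/σ³ = -4.1 / 1.72800 ≈ -2.373

-2.373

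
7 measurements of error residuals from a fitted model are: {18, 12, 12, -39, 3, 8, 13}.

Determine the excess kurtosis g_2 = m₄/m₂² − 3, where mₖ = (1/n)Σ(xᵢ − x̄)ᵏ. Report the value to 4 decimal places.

x̄ = 3.8571
Σ(xᵢ − x̄)² = 2270.8571 ⇒ m₂ = 324.40816
Σ(xᵢ − x̄)⁴ = 3429678.2157 ⇒ m₄ = 489954.03082
m₂² = 105240.65639
g_2 = m₄/m₂² − 3 = 4.65556 − 3 ≈ 1.6556

1.6556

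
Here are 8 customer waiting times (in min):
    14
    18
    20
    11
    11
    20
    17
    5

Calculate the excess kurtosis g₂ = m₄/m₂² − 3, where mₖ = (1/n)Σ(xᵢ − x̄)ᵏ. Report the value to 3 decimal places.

-0.776

x̄ = 14.5000
Σ(xᵢ − x̄)² = 194.0000 ⇒ m₂ = 24.25000
Σ(xᵢ − x̄)⁴ = 10464.5000 ⇒ m₄ = 1308.06250
m₂² = 588.06250
g₂ = m₄/m₂² − 3 = 2.22436 − 3 ≈ -0.776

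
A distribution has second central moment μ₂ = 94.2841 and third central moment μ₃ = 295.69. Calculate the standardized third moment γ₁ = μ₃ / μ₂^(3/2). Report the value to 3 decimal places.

0.323

σ = √μ₂ = √94.2841 = 9.71000
σ³ = μ₂^(3/2) = 915.49861
γ₁ = μ₃/σ³ = 295.69 / 915.49861 ≈ 0.323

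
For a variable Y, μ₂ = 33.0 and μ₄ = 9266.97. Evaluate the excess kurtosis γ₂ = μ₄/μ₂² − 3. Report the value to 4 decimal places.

μ₂² = 33.0² = 1089.00000
μ₄/μ₂² = 9266.97 / 1089.00000 = 8.50961
γ₂ = 8.50961 − 3 ≈ 5.5096

5.5096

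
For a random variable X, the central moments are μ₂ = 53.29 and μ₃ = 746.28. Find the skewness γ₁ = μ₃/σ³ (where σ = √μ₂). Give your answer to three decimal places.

1.918

σ = √μ₂ = √53.29 = 7.30000
σ³ = μ₂^(3/2) = 389.01700
γ₁ = μ₃/σ³ = 746.28 / 389.01700 ≈ 1.918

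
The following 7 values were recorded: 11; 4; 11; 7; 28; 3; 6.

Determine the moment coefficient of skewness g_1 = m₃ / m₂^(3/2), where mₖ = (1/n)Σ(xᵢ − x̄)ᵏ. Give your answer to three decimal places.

x̄ = (11 + 4 + 11 + 7 + 28 + 3 + 6) / 7 = 10.0000
deviations (xᵢ − x̄): 1.0000, -6.0000, 1.0000, -3.0000, 18.0000, -7.0000, -4.0000
Σ(xᵢ − x̄)² = 436.0000 ⇒ m₂ = 436.0000/7 = 62.28571
Σ(xᵢ − x̄)³ = 5184.0000 ⇒ m₃ = 5184.0000/7 = 740.57143
m₂^(3/2) = 62.28571^(1.5) = 491.56695
g_1 = m₃ / m₂^(3/2) = 740.57143 / 491.56695 ≈ 1.507

1.507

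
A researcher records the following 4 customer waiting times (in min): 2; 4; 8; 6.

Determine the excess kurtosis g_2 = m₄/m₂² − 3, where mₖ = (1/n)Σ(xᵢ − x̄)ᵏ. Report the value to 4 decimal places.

-1.3600

x̄ = 5.0000
Σ(xᵢ − x̄)² = 20.0000 ⇒ m₂ = 5.00000
Σ(xᵢ − x̄)⁴ = 164.0000 ⇒ m₄ = 41.00000
m₂² = 25.00000
g_2 = m₄/m₂² − 3 = 1.64000 − 3 ≈ -1.3600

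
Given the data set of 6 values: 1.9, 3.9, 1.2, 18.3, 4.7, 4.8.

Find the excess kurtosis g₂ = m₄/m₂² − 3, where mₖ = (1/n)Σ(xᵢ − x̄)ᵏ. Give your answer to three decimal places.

x̄ = 5.8000
Σ(xᵢ − x̄)² = 198.4400 ⇒ m₂ = 33.07333
Σ(xᵢ − x̄)⁴ = 25108.6484 ⇒ m₄ = 4184.77473
m₂² = 1093.84538
g₂ = m₄/m₂² − 3 = 3.82575 − 3 ≈ 0.826

0.826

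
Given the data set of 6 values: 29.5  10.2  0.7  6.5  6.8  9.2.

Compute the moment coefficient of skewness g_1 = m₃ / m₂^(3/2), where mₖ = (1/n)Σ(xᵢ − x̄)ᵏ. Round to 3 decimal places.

x̄ = (29.5 + 10.2 + 0.7 + 6.5 + 6.8 + 9.2) / 6 = 10.4833
deviations (xᵢ − x̄): 19.0167, -0.2833, -9.7833, -3.9833, -3.6833, -1.2833
Σ(xᵢ − x̄)² = 488.5083 ⇒ m₂ = 488.5083/6 = 81.41806
Σ(xᵢ − x̄)³ = 5825.3564 ⇒ m₃ = 5825.3564/6 = 970.89274
m₂^(3/2) = 81.41806^(1.5) = 734.65103
g_1 = m₃ / m₂^(3/2) = 970.89274 / 734.65103 ≈ 1.322

1.322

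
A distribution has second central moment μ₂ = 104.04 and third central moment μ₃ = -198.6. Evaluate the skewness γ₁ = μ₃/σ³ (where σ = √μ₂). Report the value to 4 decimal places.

-0.1871

σ = √μ₂ = √104.04 = 10.20000
σ³ = μ₂^(3/2) = 1061.20800
γ₁ = μ₃/σ³ = -198.6 / 1061.20800 ≈ -0.1871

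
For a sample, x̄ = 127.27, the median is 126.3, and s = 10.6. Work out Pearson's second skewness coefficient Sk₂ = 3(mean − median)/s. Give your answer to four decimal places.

Sk₂ = 3(127.27 − 126.3) / 10.6 = 3 × 0.9700 / 10.6
    = 2.9100 / 10.6 ≈ 0.2745

0.2745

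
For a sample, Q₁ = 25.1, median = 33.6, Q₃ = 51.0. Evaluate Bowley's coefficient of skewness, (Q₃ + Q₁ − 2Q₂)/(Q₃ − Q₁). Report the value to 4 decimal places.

0.3436

numerator: Q₃ + Q₁ − 2Q₂ = 51.0 + 25.1 − 2×33.6 = 8.9000
denominator: Q₃ − Q₁ = 51.0 − 25.1 = 25.9000
Bowley skewness = 8.9000 / 25.9000 ≈ 0.3436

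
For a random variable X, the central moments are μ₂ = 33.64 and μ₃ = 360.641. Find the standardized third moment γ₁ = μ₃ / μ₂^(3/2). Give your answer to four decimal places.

σ = √μ₂ = √33.64 = 5.80000
σ³ = μ₂^(3/2) = 195.11200
γ₁ = μ₃/σ³ = 360.641 / 195.11200 ≈ 1.8484

1.8484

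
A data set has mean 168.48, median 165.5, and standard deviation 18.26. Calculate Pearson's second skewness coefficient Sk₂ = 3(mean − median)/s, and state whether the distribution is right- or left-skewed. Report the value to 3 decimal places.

Sk₂ = 3(168.48 − 165.5) / 18.26 = 3 × 2.9800 / 18.26
    = 8.9400 / 18.26 ≈ 0.490
Sk₂ > 0 ⇒ mean > median ⇒ right-skewed (positive skew).

0.490, right-skewed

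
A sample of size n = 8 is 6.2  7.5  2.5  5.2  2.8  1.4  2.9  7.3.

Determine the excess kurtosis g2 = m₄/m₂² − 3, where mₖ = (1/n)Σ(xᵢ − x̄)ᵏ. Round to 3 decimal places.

x̄ = 4.4750
Σ(xᵢ − x̄)² = 39.2750 ⇒ m₂ = 4.90938
Σ(xᵢ − x̄)⁴ = 275.2037 ⇒ m₄ = 34.40046
m₂² = 24.10196
g2 = m₄/m₂² − 3 = 1.42729 − 3 ≈ -1.573

-1.573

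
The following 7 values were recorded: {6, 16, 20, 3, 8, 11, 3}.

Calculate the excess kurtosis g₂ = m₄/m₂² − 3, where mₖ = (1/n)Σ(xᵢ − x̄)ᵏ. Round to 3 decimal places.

-1.104

x̄ = 9.5714
Σ(xᵢ − x̄)² = 253.7143 ⇒ m₂ = 36.24490
Σ(xᵢ − x̄)⁴ = 17438.1691 ⇒ m₄ = 2491.16701
m₂² = 1313.69263
g₂ = m₄/m₂² − 3 = 1.89631 − 3 ≈ -1.104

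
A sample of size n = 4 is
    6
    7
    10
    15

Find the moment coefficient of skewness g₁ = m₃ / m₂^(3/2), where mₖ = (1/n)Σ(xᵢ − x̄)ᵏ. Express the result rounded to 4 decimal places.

0.6297

x̄ = (6 + 7 + 10 + 15) / 4 = 9.5000
deviations (xᵢ − x̄): -3.5000, -2.5000, 0.5000, 5.5000
Σ(xᵢ − x̄)² = 49.0000 ⇒ m₂ = 49.0000/4 = 12.25000
Σ(xᵢ − x̄)³ = 108.0000 ⇒ m₃ = 108.0000/4 = 27.00000
m₂^(3/2) = 12.25000^(1.5) = 42.87500
g₁ = m₃ / m₂^(3/2) = 27.00000 / 42.87500 ≈ 0.6297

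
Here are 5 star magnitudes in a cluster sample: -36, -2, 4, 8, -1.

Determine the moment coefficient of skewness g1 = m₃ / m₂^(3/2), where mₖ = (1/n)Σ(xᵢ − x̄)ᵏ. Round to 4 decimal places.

-1.3027

x̄ = (-36 - 2 + 4 + 8 - 1) / 5 = -5.4000
deviations (xᵢ − x̄): -30.6000, 3.4000, 9.4000, 13.4000, 4.4000
Σ(xᵢ − x̄)² = 1235.2000 ⇒ m₂ = 1235.2000/5 = 247.04000
Σ(xᵢ − x̄)³ = -25291.4400 ⇒ m₃ = -25291.4400/5 = -5058.28800
m₂^(3/2) = 247.04000^(1.5) = 3882.85272
g1 = m₃ / m₂^(3/2) = -5058.28800 / 3882.85272 ≈ -1.3027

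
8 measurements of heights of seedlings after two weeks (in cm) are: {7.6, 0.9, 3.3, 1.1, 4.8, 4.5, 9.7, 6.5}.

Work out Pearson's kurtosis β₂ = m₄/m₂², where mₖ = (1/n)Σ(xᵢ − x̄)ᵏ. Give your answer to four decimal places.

x̄ = 4.8000
Σ(xᵢ − x̄)² = 65.9800 ⇒ m₂ = 8.24750
Σ(xᵢ − x̄)⁴ = 1070.1286 ⇒ m₄ = 133.76607
m₂² = 68.02126
β₂ = m₄/m₂² = 133.76607 / 68.02126 ≈ 1.9665

1.9665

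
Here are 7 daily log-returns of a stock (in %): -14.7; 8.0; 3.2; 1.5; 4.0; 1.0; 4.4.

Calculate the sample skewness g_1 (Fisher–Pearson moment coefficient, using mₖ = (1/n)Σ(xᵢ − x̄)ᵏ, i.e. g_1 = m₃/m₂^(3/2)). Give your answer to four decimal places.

x̄ = (-14.7 + 8.0 + 3.2 + 1.5 + 4.0 + 1.0 + 4.4) / 7 = 1.0571
deviations (xᵢ − x̄): -15.7571, 6.9429, 2.1429, 0.4429, 2.9429, -0.0571, 3.3429
Σ(xᵢ − x̄)² = 321.1171 ⇒ m₂ = 321.1171/7 = 45.87388
Σ(xᵢ − x̄)³ = -3504.8660 ⇒ m₃ = -3504.8660/7 = -500.69514
m₂^(3/2) = 45.87388^(1.5) = 310.70495
g_1 = m₃ / m₂^(3/2) = -500.69514 / 310.70495 ≈ -1.6115

-1.6115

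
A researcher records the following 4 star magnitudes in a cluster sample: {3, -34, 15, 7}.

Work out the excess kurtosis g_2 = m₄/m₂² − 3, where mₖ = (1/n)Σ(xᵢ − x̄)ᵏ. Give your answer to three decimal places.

x̄ = -2.2500
Σ(xᵢ − x̄)² = 1418.7500 ⇒ m₂ = 354.68750
Σ(xᵢ − x̄)⁴ = 1112814.0781 ⇒ m₄ = 278203.51953
m₂² = 125803.22266
g_2 = m₄/m₂² − 3 = 2.21142 − 3 ≈ -0.789

-0.789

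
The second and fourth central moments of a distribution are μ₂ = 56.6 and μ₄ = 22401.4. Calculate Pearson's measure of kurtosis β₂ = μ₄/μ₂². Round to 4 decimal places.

6.9927

μ₂² = 56.6² = 3203.56000
μ₄/μ₂² = 22401.4 / 3203.56000 = 6.99266
β₂ ≈ 6.9927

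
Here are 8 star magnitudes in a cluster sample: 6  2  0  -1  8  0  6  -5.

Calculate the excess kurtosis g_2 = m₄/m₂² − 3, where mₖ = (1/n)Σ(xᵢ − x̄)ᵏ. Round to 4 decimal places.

x̄ = 2.0000
Σ(xᵢ − x̄)² = 134.0000 ⇒ m₂ = 16.75000
Σ(xᵢ − x̄)⁴ = 4322.0000 ⇒ m₄ = 540.25000
m₂² = 280.56250
g_2 = m₄/m₂² − 3 = 1.92560 − 3 ≈ -1.0744

-1.0744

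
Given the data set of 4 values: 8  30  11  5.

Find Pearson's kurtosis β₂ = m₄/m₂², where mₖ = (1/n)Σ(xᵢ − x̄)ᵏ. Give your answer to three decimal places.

x̄ = 13.5000
Σ(xᵢ − x̄)² = 381.0000 ⇒ m₂ = 95.25000
Σ(xᵢ − x̄)⁴ = 80294.2500 ⇒ m₄ = 20073.56250
m₂² = 9072.56250
β₂ = m₄/m₂² = 20073.56250 / 9072.56250 ≈ 2.213

2.213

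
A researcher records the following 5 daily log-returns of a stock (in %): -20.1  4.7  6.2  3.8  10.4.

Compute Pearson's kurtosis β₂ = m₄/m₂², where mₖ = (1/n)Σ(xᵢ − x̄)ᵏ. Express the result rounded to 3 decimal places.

x̄ = 1.0000
Σ(xᵢ − x̄)² = 582.1400 ⇒ m₂ = 116.42800
Σ(xᵢ − x̄)⁴ = 206999.4770 ⇒ m₄ = 41399.89540
m₂² = 13555.47918
β₂ = m₄/m₂² = 41399.89540 / 13555.47918 ≈ 3.054

3.054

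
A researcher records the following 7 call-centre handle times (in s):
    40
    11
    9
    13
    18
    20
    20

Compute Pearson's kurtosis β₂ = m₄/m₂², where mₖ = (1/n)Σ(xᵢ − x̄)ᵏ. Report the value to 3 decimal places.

x̄ = 18.7143
Σ(xᵢ − x̄)² = 643.4286 ⇒ m₂ = 91.91837
Σ(xᵢ − x̄)⁴ = 218801.5743 ⇒ m₄ = 31257.36776
m₂² = 8448.98626
β₂ = m₄/m₂² = 31257.36776 / 8448.98626 ≈ 3.700

3.700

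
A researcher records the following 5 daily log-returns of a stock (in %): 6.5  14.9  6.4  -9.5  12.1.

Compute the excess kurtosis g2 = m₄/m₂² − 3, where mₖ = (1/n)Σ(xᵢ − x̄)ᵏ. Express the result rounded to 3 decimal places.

-0.400

x̄ = 6.0800
Σ(xᵢ − x̄)² = 357.0480 ⇒ m₂ = 71.40960
Σ(xᵢ − x̄)⁴ = 66286.0256 ⇒ m₄ = 13257.20512
m₂² = 5099.33097
g2 = m₄/m₂² − 3 = 2.59979 − 3 ≈ -0.400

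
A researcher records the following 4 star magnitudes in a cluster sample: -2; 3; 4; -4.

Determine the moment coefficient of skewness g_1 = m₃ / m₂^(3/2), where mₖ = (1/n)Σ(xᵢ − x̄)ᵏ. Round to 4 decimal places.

-0.0977

x̄ = (-2 + 3 + 4 - 4) / 4 = 0.2500
deviations (xᵢ − x̄): -2.2500, 2.7500, 3.7500, -4.2500
Σ(xᵢ − x̄)² = 44.7500 ⇒ m₂ = 44.7500/4 = 11.18750
Σ(xᵢ − x̄)³ = -14.6250 ⇒ m₃ = -14.6250/4 = -3.65625
m₂^(3/2) = 11.18750^(1.5) = 37.41964
g_1 = m₃ / m₂^(3/2) = -3.65625 / 37.41964 ≈ -0.0977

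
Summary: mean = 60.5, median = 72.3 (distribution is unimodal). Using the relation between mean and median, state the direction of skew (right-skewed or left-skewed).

left-skewed

mean − median = 60.5 − 72.3 = -11.8
mean < median ⇒ the longer tail is on the left ⇒ left-skewed (negatively skewed).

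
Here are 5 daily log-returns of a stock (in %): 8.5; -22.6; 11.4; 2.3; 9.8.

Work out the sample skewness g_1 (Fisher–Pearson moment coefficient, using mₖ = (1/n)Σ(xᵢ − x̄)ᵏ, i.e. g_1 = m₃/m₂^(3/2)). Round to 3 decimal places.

-1.295

x̄ = (8.5 - 22.6 + 11.4 + 2.3 + 9.8) / 5 = 1.8800
deviations (xᵢ − x̄): 6.6200, -24.4800, 9.5200, 0.4200, 7.9200
Σ(xᵢ − x̄)² = 796.6280 ⇒ m₂ = 796.6280/5 = 159.32560
Σ(xᵢ − x̄)³ = -13020.3533 ⇒ m₃ = -13020.3533/5 = -2604.07066
m₂^(3/2) = 159.32560^(1.5) = 2011.07536
g_1 = m₃ / m₂^(3/2) = -2604.07066 / 2011.07536 ≈ -1.295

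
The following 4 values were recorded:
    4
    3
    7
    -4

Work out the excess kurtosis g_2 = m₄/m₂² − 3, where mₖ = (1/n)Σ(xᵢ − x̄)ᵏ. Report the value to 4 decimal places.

x̄ = 2.5000
Σ(xᵢ − x̄)² = 65.0000 ⇒ m₂ = 16.25000
Σ(xᵢ − x̄)⁴ = 2200.2500 ⇒ m₄ = 550.06250
m₂² = 264.06250
g_2 = m₄/m₂² − 3 = 2.08308 − 3 ≈ -0.9169

-0.9169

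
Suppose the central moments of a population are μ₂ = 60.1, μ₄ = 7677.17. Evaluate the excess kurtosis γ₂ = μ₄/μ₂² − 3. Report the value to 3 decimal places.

μ₂² = 60.1² = 3612.01000
μ₄/μ₂² = 7677.17 / 3612.01000 = 2.12546
γ₂ = 2.12546 − 3 ≈ -0.875

-0.875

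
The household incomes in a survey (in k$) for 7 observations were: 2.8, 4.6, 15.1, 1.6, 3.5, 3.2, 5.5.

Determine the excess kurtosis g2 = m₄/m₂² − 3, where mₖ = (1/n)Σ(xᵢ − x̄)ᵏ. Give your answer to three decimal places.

x̄ = 5.1857
Σ(xᵢ − x̄)² = 124.0686 ⇒ m₂ = 17.72408
Σ(xᵢ − x̄)⁴ = 9882.9820 ⇒ m₄ = 1411.85457
m₂² = 314.14307
g2 = m₄/m₂² − 3 = 4.49430 − 3 ≈ 1.494

1.494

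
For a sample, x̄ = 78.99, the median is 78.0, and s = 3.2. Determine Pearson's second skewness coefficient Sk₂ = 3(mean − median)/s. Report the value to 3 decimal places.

0.928

Sk₂ = 3(78.99 − 78.0) / 3.2 = 3 × 0.9900 / 3.2
    = 2.9700 / 3.2 ≈ 0.928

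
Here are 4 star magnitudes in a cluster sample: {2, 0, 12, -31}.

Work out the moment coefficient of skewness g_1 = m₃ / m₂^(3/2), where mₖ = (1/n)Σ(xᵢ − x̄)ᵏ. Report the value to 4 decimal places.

-0.8705

x̄ = (2 + 0 + 12 - 31) / 4 = -4.2500
deviations (xᵢ − x̄): 6.2500, 4.2500, 16.2500, -26.7500
Σ(xᵢ − x̄)² = 1036.7500 ⇒ m₂ = 1036.7500/4 = 259.18750
Σ(xᵢ − x̄)³ = -14529.3750 ⇒ m₃ = -14529.3750/4 = -3632.34375
m₂^(3/2) = 259.18750^(1.5) = 4172.73764
g_1 = m₃ / m₂^(3/2) = -3632.34375 / 4172.73764 ≈ -0.8705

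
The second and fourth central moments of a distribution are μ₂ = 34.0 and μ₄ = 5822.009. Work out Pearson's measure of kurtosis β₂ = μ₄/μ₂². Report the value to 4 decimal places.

μ₂² = 34.0² = 1156.00000
μ₄/μ₂² = 5822.009 / 1156.00000 = 5.03634
β₂ ≈ 5.0363

5.0363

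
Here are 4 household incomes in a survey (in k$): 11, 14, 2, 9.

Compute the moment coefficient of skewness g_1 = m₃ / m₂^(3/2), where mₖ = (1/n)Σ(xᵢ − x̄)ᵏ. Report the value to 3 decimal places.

-0.610

x̄ = (11 + 14 + 2 + 9) / 4 = 9.0000
deviations (xᵢ − x̄): 2.0000, 5.0000, -7.0000, 0.0000
Σ(xᵢ − x̄)² = 78.0000 ⇒ m₂ = 78.0000/4 = 19.50000
Σ(xᵢ − x̄)³ = -210.0000 ⇒ m₃ = -210.0000/4 = -52.50000
m₂^(3/2) = 19.50000^(1.5) = 86.10967
g_1 = m₃ / m₂^(3/2) = -52.50000 / 86.10967 ≈ -0.610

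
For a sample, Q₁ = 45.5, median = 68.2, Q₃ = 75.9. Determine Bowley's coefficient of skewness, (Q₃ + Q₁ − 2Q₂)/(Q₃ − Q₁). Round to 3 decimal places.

-0.493

numerator: Q₃ + Q₁ − 2Q₂ = 75.9 + 45.5 − 2×68.2 = -15.0000
denominator: Q₃ − Q₁ = 75.9 − 45.5 = 30.4000
Bowley skewness = -15.0000 / 30.4000 ≈ -0.493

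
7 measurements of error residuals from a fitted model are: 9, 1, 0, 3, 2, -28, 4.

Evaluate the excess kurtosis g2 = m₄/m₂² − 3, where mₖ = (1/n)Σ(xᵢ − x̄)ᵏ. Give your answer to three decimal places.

x̄ = -1.2857
Σ(xᵢ − x̄)² = 883.4286 ⇒ m₂ = 126.20408
Σ(xᵢ − x̄)⁴ = 521757.9825 ⇒ m₄ = 74536.85464
m₂² = 15927.47022
g2 = m₄/m₂² − 3 = 4.67977 − 3 ≈ 1.680

1.680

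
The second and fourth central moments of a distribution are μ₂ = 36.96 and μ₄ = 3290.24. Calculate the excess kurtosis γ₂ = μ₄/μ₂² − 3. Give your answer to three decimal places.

-0.591

μ₂² = 36.96² = 1366.04160
μ₄/μ₂² = 3290.24 / 1366.04160 = 2.40859
γ₂ = 2.40859 − 3 ≈ -0.591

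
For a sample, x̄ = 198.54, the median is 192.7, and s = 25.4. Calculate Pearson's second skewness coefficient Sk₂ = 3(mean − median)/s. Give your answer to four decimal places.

0.6898

Sk₂ = 3(198.54 − 192.7) / 25.4 = 3 × 5.8400 / 25.4
    = 17.5200 / 25.4 ≈ 0.6898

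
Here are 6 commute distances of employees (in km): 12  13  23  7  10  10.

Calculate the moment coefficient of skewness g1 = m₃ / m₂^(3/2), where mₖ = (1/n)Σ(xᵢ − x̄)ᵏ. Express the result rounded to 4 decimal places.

1.2365

x̄ = (12 + 13 + 23 + 7 + 10 + 10) / 6 = 12.5000
deviations (xᵢ − x̄): -0.5000, 0.5000, 10.5000, -5.5000, -2.5000, -2.5000
Σ(xᵢ − x̄)² = 153.5000 ⇒ m₂ = 153.5000/6 = 25.58333
Σ(xᵢ − x̄)³ = 960.0000 ⇒ m₃ = 960.0000/6 = 160.00000
m₂^(3/2) = 25.58333^(1.5) = 129.40042
g1 = m₃ / m₂^(3/2) = 160.00000 / 129.40042 ≈ 1.2365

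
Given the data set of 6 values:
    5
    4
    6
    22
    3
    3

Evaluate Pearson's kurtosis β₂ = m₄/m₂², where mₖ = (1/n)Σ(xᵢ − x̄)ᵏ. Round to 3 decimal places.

4.020

x̄ = 7.1667
Σ(xᵢ − x̄)² = 270.8333 ⇒ m₂ = 45.13889
Σ(xᵢ − x̄)⁴ = 49139.4861 ⇒ m₄ = 8189.91435
m₂² = 2037.51929
β₂ = m₄/m₂² = 8189.91435 / 2037.51929 ≈ 4.020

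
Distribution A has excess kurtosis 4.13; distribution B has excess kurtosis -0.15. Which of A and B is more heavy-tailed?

A

Higher excess kurtosis ⇒ heavier tails relative to the normal distribution.
4.13 vs -0.15: the larger is 4.13, so A has heavier tails. (A is leptokurtic — heavier-than-normal tails; the other is platykurtic.)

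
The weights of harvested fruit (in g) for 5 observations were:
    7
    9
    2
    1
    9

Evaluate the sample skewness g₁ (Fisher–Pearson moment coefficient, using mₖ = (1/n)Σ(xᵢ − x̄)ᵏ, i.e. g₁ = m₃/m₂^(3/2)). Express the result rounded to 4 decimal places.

-0.3075

x̄ = (7 + 9 + 2 + 1 + 9) / 5 = 5.6000
deviations (xᵢ − x̄): 1.4000, 3.4000, -3.6000, -4.6000, 3.4000
Σ(xᵢ − x̄)² = 59.2000 ⇒ m₂ = 59.2000/5 = 11.84000
Σ(xᵢ − x̄)³ = -62.6400 ⇒ m₃ = -62.6400/5 = -12.52800
m₂^(3/2) = 11.84000^(1.5) = 40.74061
g₁ = m₃ / m₂^(3/2) = -12.52800 / 40.74061 ≈ -0.3075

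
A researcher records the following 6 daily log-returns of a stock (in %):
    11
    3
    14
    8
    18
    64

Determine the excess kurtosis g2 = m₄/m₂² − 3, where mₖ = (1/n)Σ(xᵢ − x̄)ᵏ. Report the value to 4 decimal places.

x̄ = 19.6667
Σ(xᵢ − x̄)² = 2489.3333 ⇒ m₂ = 414.88889
Σ(xᵢ − x̄)⁴ = 3965339.1111 ⇒ m₄ = 660889.85185
m₂² = 172132.79012
g2 = m₄/m₂² − 3 = 3.83942 − 3 ≈ 0.8394

0.8394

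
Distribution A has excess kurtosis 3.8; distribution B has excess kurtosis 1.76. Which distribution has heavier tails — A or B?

Higher excess kurtosis ⇒ heavier tails relative to the normal distribution.
3.8 vs 1.76: the larger is 3.8, so A has heavier tails.

A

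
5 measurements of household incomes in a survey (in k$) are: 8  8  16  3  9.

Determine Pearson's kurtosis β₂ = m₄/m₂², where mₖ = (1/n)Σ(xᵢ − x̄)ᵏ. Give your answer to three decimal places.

2.535

x̄ = 8.8000
Σ(xᵢ − x̄)² = 86.8000 ⇒ m₂ = 17.36000
Σ(xᵢ − x̄)⁴ = 3819.8560 ⇒ m₄ = 763.97120
m₂² = 301.36960
β₂ = m₄/m₂² = 763.97120 / 301.36960 ≈ 2.535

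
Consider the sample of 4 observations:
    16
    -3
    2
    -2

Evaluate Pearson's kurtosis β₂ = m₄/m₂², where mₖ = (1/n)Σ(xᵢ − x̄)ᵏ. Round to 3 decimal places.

x̄ = 3.2500
Σ(xᵢ − x̄)² = 230.7500 ⇒ m₂ = 57.68750
Σ(xᵢ − x̄)⁴ = 28714.5781 ⇒ m₄ = 7178.64453
m₂² = 3327.84766
β₂ = m₄/m₂² = 7178.64453 / 3327.84766 ≈ 2.157

2.157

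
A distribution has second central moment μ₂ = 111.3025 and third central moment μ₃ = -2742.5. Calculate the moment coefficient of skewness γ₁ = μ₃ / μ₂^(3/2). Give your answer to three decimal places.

-2.336

σ = √μ₂ = √111.3025 = 10.55000
σ³ = μ₂^(3/2) = 1174.24137
γ₁ = μ₃/σ³ = -2742.5 / 1174.24137 ≈ -2.336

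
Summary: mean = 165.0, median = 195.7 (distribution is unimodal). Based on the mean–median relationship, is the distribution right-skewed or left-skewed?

left-skewed

mean − median = 165.0 − 195.7 = -30.7
mean < median ⇒ the longer tail is on the left ⇒ left-skewed (negatively skewed).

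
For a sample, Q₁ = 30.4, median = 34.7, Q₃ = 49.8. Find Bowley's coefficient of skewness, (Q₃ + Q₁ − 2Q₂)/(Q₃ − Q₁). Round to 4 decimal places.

0.5567

numerator: Q₃ + Q₁ − 2Q₂ = 49.8 + 30.4 − 2×34.7 = 10.8000
denominator: Q₃ − Q₁ = 49.8 − 30.4 = 19.4000
Bowley skewness = 10.8000 / 19.4000 ≈ 0.5567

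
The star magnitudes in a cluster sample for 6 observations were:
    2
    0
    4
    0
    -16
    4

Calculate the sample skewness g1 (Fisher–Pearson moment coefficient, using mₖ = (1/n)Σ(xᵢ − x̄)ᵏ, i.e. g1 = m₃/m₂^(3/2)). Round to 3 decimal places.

-1.568

x̄ = (2 + 0 + 4 + 0 - 16 + 4) / 6 = -1.0000
deviations (xᵢ − x̄): 3.0000, 1.0000, 5.0000, 1.0000, -15.0000, 5.0000
Σ(xᵢ − x̄)² = 286.0000 ⇒ m₂ = 286.0000/6 = 47.66667
Σ(xᵢ − x̄)³ = -3096.0000 ⇒ m₃ = -3096.0000/6 = -516.00000
m₂^(3/2) = 47.66667^(1.5) = 329.09567
g1 = m₃ / m₂^(3/2) = -516.00000 / 329.09567 ≈ -1.568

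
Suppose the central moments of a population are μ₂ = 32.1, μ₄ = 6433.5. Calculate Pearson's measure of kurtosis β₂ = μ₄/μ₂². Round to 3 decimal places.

μ₂² = 32.1² = 1030.41000
μ₄/μ₂² = 6433.5 / 1030.41000 = 6.24363
β₂ ≈ 6.244

6.244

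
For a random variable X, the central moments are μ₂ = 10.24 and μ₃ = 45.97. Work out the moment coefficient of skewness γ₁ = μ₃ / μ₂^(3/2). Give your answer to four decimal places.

1.4029

σ = √μ₂ = √10.24 = 3.20000
σ³ = μ₂^(3/2) = 32.76800
γ₁ = μ₃/σ³ = 45.97 / 32.76800 ≈ 1.4029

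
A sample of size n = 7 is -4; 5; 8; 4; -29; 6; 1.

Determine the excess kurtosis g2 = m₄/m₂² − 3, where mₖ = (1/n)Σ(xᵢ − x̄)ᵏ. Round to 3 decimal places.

x̄ = -1.2857
Σ(xᵢ − x̄)² = 987.4286 ⇒ m₂ = 141.06122
Σ(xᵢ − x̄)⁴ = 602624.9213 ⇒ m₄ = 86089.27447
m₂² = 19898.26905
g2 = m₄/m₂² − 3 = 4.32647 − 3 ≈ 1.326

1.326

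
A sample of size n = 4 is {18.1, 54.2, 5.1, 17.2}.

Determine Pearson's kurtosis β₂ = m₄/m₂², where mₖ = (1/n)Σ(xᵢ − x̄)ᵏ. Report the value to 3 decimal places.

x̄ = 23.6500
Σ(xᵢ − x̄)² = 1349.8100 ⇒ m₂ = 337.45250
Σ(xᵢ − x̄)⁴ = 992139.6490 ⇒ m₄ = 248034.91226
m₂² = 113874.18976
β₂ = m₄/m₂² = 248034.91226 / 113874.18976 ≈ 2.178

2.178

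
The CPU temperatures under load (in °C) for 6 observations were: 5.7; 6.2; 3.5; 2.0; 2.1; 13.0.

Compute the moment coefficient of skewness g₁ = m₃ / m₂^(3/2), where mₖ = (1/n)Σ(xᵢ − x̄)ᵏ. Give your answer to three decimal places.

1.113

x̄ = (5.7 + 6.2 + 3.5 + 2.0 + 2.1 + 13.0) / 6 = 5.4167
deviations (xᵢ − x̄): 0.2833, 0.7833, -1.9167, -3.4167, -3.3167, 7.5833
Σ(xᵢ − x̄)² = 84.5483 ⇒ m₂ = 84.5483/6 = 14.09139
Σ(xᵢ − x̄)³ = 353.1876 ⇒ m₃ = 353.1876/6 = 58.86459
m₂^(3/2) = 14.09139^(1.5) = 52.89696
g₁ = m₃ / m₂^(3/2) = 58.86459 / 52.89696 ≈ 1.113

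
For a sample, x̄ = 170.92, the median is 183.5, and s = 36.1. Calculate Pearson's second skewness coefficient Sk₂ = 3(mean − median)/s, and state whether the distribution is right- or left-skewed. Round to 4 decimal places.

Sk₂ = 3(170.92 − 183.5) / 36.1 = 3 × -12.5800 / 36.1
    = -37.7400 / 36.1 ≈ -1.0454
Sk₂ < 0 ⇒ mean < median ⇒ left-skewed (negative skew).

-1.0454, left-skewed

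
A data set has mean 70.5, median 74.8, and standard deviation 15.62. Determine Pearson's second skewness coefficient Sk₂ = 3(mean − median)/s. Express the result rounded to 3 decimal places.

-0.826

Sk₂ = 3(70.5 − 74.8) / 15.62 = 3 × -4.3000 / 15.62
    = -12.9000 / 15.62 ≈ -0.826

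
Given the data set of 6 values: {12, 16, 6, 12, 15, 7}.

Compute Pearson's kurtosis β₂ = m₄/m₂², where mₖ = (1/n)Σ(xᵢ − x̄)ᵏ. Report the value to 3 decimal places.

x̄ = 11.3333
Σ(xᵢ − x̄)² = 83.3333 ⇒ m₂ = 13.88889
Σ(xᵢ − x̄)⁴ = 1817.1111 ⇒ m₄ = 302.85185
m₂² = 192.90123
β₂ = m₄/m₂² = 302.85185 / 192.90123 ≈ 1.570

1.570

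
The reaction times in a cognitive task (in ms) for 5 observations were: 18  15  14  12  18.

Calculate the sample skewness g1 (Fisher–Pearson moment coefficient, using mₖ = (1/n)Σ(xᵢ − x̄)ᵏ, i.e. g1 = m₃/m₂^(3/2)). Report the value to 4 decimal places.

x̄ = (18 + 15 + 14 + 12 + 18) / 5 = 15.4000
deviations (xᵢ − x̄): 2.6000, -0.4000, -1.4000, -3.4000, 2.6000
Σ(xᵢ − x̄)² = 27.2000 ⇒ m₂ = 27.2000/5 = 5.44000
Σ(xᵢ − x̄)³ = -6.9600 ⇒ m₃ = -6.9600/5 = -1.39200
m₂^(3/2) = 5.44000^(1.5) = 12.68815
g1 = m₃ / m₂^(3/2) = -1.39200 / 12.68815 ≈ -0.1097

-0.1097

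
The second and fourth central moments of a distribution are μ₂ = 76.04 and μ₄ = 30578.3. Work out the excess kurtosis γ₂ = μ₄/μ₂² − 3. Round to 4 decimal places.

2.2885

μ₂² = 76.04² = 5782.08160
μ₄/μ₂² = 30578.3 / 5782.08160 = 5.28846
γ₂ = 5.28846 − 3 ≈ 2.2885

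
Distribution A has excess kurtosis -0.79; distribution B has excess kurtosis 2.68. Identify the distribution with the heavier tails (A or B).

B

Higher excess kurtosis ⇒ heavier tails relative to the normal distribution.
-0.79 vs 2.68: the larger is 2.68, so B has heavier tails. (B is leptokurtic — heavier-than-normal tails; the other is platykurtic.)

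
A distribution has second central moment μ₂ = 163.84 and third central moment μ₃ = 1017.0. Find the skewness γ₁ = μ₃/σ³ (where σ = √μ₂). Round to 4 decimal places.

0.4849

σ = √μ₂ = √163.84 = 12.80000
σ³ = μ₂^(3/2) = 2097.15200
γ₁ = μ₃/σ³ = 1017.0 / 2097.15200 ≈ 0.4849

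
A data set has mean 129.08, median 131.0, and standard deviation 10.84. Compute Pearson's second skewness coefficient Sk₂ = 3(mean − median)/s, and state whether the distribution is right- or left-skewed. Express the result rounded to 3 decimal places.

Sk₂ = 3(129.08 − 131.0) / 10.84 = 3 × -1.9200 / 10.84
    = -5.7600 / 10.84 ≈ -0.531
Sk₂ < 0 ⇒ mean < median ⇒ left-skewed (negative skew).

-0.531, left-skewed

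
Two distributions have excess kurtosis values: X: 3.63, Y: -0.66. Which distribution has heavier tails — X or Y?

Higher excess kurtosis ⇒ heavier tails relative to the normal distribution.
3.63 vs -0.66: the larger is 3.63, so X has heavier tails. (X is leptokurtic — heavier-than-normal tails; the other is platykurtic.)

X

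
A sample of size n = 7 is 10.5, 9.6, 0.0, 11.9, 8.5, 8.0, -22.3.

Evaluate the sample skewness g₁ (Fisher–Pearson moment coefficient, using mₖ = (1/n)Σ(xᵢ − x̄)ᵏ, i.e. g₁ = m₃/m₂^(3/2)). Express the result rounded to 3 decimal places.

-1.672

x̄ = (10.5 + 9.6 + 0.0 + 11.9 + 8.5 + 8.0 - 22.3) / 7 = 3.7429
deviations (xᵢ − x̄): 6.7571, 5.8571, -3.7429, 8.1571, 4.7571, 4.2571, -26.0429
Σ(xᵢ − x̄)² = 879.4971 ⇒ m₂ = 879.4971/7 = 125.64245
Σ(xᵢ − x̄)³ = -16478.4538 ⇒ m₃ = -16478.4538/7 = -2354.06482
m₂^(3/2) = 125.64245^(1.5) = 1408.33051
g₁ = m₃ / m₂^(3/2) = -2354.06482 / 1408.33051 ≈ -1.672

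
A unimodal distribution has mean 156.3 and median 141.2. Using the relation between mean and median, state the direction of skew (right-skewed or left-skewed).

mean − median = 156.3 − 141.2 = 15.1
mean > median ⇒ the longer tail is on the right ⇒ right-skewed (positively skewed).

right-skewed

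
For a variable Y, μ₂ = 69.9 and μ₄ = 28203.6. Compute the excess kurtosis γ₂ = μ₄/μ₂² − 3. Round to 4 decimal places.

2.7723

μ₂² = 69.9² = 4886.01000
μ₄/μ₂² = 28203.6 / 4886.01000 = 5.77232
γ₂ = 5.77232 − 3 ≈ 2.7723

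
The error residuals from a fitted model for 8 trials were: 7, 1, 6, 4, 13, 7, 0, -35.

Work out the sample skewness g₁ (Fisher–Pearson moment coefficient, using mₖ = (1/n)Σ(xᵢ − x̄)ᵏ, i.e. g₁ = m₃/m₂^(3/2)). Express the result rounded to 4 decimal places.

-1.9326

x̄ = (7 + 1 + 6 + 4 + 13 + 7 + 0 - 35) / 8 = 0.3750
deviations (xᵢ − x̄): 6.6250, 0.6250, 5.6250, 3.6250, 12.6250, 6.6250, -0.3750, -35.3750
Σ(xᵢ − x̄)² = 1543.8750 ⇒ m₂ = 1543.8750/8 = 192.98438
Σ(xᵢ − x̄)³ = -41448.2813 ⇒ m₃ = -41448.2813/8 = -5181.03516
m₂^(3/2) = 192.98438^(1.5) = 2680.91609
g₁ = m₃ / m₂^(3/2) = -5181.03516 / 2680.91609 ≈ -1.9326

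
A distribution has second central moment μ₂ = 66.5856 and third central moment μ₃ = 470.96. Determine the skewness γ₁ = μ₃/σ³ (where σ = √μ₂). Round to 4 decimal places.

0.8668

σ = √μ₂ = √66.5856 = 8.16000
σ³ = μ₂^(3/2) = 543.33850
γ₁ = μ₃/σ³ = 470.96 / 543.33850 ≈ 0.8668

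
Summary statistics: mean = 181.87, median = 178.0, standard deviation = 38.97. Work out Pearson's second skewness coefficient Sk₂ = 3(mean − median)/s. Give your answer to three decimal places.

0.298

Sk₂ = 3(181.87 − 178.0) / 38.97 = 3 × 3.8700 / 38.97
    = 11.6100 / 38.97 ≈ 0.298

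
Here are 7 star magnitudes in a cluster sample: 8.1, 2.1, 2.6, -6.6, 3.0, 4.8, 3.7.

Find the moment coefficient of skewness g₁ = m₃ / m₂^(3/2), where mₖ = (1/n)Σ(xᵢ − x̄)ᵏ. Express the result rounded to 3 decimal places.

-1.137

x̄ = (8.1 + 2.1 + 2.6 - 6.6 + 3.0 + 4.8 + 3.7) / 7 = 2.5286
deviations (xᵢ − x̄): 5.5714, -0.4286, 0.0714, -9.1286, 0.4714, 2.2714, 1.1714
Σ(xᵢ − x̄)² = 121.3143 ⇒ m₂ = 121.3143/7 = 17.33061
Σ(xᵢ − x̄)³ = -574.3965 ⇒ m₃ = -574.3965/7 = -82.05665
m₂^(3/2) = 17.33061^(1.5) = 72.14743
g₁ = m₃ / m₂^(3/2) = -82.05665 / 72.14743 ≈ -1.137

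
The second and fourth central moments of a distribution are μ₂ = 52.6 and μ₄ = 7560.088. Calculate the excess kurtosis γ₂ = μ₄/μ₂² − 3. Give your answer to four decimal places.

μ₂² = 52.6² = 2766.76000
μ₄/μ₂² = 7560.088 / 2766.76000 = 2.73247
γ₂ = 2.73247 − 3 ≈ -0.2675

-0.2675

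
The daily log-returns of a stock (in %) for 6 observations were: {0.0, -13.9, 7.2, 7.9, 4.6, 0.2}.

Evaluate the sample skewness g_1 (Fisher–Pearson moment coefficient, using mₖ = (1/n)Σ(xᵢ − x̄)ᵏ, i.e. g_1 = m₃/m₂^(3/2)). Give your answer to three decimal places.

-1.139

x̄ = (0.0 - 13.9 + 7.2 + 7.9 + 4.6 + 0.2) / 6 = 1.0000
deviations (xᵢ − x̄): -1.0000, -14.9000, 6.2000, 6.9000, 3.6000, -0.8000
Σ(xᵢ − x̄)² = 322.6600 ⇒ m₂ = 322.6600/6 = 53.77667
Σ(xᵢ − x̄)³ = -2695.9680 ⇒ m₃ = -2695.9680/6 = -449.32800
m₂^(3/2) = 53.77667^(1.5) = 394.35815
g_1 = m₃ / m₂^(3/2) = -449.32800 / 394.35815 ≈ -1.139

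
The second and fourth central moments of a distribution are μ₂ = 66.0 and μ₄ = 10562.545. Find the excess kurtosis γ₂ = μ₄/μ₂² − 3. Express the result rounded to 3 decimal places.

-0.575

μ₂² = 66.0² = 4356.00000
μ₄/μ₂² = 10562.545 / 4356.00000 = 2.42483
γ₂ = 2.42483 − 3 ≈ -0.575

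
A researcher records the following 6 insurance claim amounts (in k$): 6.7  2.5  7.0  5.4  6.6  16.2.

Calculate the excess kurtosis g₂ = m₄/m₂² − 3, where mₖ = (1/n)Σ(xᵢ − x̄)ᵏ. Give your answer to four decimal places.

x̄ = 7.4000
Σ(xᵢ − x̄)² = 106.7400 ⇒ m₂ = 17.79000
Σ(xᵢ − x̄)⁴ = 6590.1090 ⇒ m₄ = 1098.35150
m₂² = 316.48410
g₂ = m₄/m₂² − 3 = 3.47048 − 3 ≈ 0.4705

0.4705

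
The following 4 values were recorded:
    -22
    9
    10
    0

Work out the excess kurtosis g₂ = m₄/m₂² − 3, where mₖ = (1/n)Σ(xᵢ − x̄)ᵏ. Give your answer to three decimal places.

x̄ = -0.7500
Σ(xᵢ − x̄)² = 662.7500 ⇒ m₂ = 165.68750
Σ(xᵢ − x̄)⁴ = 226300.5781 ⇒ m₄ = 56575.14453
m₂² = 27452.34766
g₂ = m₄/m₂² − 3 = 2.06085 − 3 ≈ -0.939

-0.939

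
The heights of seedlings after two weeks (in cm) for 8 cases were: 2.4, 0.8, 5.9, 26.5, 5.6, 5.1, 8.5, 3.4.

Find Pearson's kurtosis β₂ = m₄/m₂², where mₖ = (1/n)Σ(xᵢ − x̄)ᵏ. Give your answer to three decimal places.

x̄ = 7.2750
Σ(xᵢ − x̄)² = 461.2350 ⇒ m₂ = 57.65438
Σ(xᵢ − x̄)⁴ = 139188.7306 ⇒ m₄ = 17398.59133
m₂² = 3324.02696
β₂ = m₄/m₂² = 17398.59133 / 3324.02696 ≈ 5.234

5.234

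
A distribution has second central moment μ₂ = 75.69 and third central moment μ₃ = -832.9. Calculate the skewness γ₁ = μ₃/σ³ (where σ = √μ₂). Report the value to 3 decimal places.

σ = √μ₂ = √75.69 = 8.70000
σ³ = μ₂^(3/2) = 658.50300
γ₁ = μ₃/σ³ = -832.9 / 658.50300 ≈ -1.265

-1.265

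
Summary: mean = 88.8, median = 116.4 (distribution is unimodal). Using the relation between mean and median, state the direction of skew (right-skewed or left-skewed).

left-skewed

mean − median = 88.8 − 116.4 = -27.6
mean < median ⇒ the longer tail is on the left ⇒ left-skewed (negatively skewed).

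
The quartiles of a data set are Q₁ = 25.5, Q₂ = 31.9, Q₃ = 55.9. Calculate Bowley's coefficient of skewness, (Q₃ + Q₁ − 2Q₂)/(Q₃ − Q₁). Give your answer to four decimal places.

0.5789

numerator: Q₃ + Q₁ − 2Q₂ = 55.9 + 25.5 − 2×31.9 = 17.6000
denominator: Q₃ − Q₁ = 55.9 − 25.5 = 30.4000
Bowley skewness = 17.6000 / 30.4000 ≈ 0.5789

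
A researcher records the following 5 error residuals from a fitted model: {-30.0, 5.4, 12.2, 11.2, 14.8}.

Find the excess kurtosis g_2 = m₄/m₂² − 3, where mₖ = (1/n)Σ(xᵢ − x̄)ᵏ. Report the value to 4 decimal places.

0.0756

x̄ = 2.7200
Σ(xᵢ − x̄)² = 1385.4880 ⇒ m₂ = 277.09760
Σ(xᵢ − x̄)⁴ = 1180774.8296 ⇒ m₄ = 236154.96592
m₂² = 76783.07993
g_2 = m₄/m₂² − 3 = 3.07561 − 3 ≈ 0.0756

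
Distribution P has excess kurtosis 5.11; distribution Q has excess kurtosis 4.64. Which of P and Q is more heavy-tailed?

P

Higher excess kurtosis ⇒ heavier tails relative to the normal distribution.
5.11 vs 4.64: the larger is 5.11, so P has heavier tails.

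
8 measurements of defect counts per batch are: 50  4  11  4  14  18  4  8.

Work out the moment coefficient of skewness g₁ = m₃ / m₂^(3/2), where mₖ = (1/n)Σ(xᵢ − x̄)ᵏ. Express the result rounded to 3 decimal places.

x̄ = (50 + 4 + 11 + 4 + 14 + 18 + 4 + 8) / 8 = 14.1250
deviations (xᵢ − x̄): 35.8750, -10.1250, -3.1250, -10.1250, -0.1250, 3.8750, -10.1250, -6.1250
Σ(xᵢ − x̄)² = 1656.8750 ⇒ m₂ = 1656.8750/8 = 207.10938
Σ(xᵢ − x̄)³ = 42855.6563 ⇒ m₃ = 42855.6563/8 = 5356.95703
m₂^(3/2) = 207.10938^(1.5) = 2980.57214
g₁ = m₃ / m₂^(3/2) = 5356.95703 / 2980.57214 ≈ 1.797

1.797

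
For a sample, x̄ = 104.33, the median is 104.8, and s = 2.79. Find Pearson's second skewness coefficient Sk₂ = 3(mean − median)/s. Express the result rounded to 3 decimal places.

-0.505

Sk₂ = 3(104.33 − 104.8) / 2.79 = 3 × -0.4700 / 2.79
    = -1.4100 / 2.79 ≈ -0.505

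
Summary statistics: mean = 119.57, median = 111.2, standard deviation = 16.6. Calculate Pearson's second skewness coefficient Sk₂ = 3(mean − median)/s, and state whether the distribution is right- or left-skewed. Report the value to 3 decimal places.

Sk₂ = 3(119.57 − 111.2) / 16.6 = 3 × 8.3700 / 16.6
    = 25.1100 / 16.6 ≈ 1.513
Sk₂ > 0 ⇒ mean > median ⇒ right-skewed (positive skew).

1.513, right-skewed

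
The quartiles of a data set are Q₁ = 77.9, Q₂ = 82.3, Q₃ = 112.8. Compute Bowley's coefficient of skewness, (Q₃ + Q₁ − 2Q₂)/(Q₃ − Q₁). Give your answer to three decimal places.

numerator: Q₃ + Q₁ − 2Q₂ = 112.8 + 77.9 − 2×82.3 = 26.1000
denominator: Q₃ − Q₁ = 112.8 − 77.9 = 34.9000
Bowley skewness = 26.1000 / 34.9000 ≈ 0.748

0.748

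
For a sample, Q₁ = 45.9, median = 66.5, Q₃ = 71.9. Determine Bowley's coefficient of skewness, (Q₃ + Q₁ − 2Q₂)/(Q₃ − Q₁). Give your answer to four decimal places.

-0.5846

numerator: Q₃ + Q₁ − 2Q₂ = 71.9 + 45.9 − 2×66.5 = -15.2000
denominator: Q₃ − Q₁ = 71.9 − 45.9 = 26.0000
Bowley skewness = -15.2000 / 26.0000 ≈ -0.5846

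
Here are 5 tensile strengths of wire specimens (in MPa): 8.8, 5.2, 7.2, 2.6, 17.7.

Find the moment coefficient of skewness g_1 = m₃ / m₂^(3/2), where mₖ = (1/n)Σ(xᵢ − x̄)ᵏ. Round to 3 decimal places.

0.907

x̄ = (8.8 + 5.2 + 7.2 + 2.6 + 17.7) / 5 = 8.3000
deviations (xᵢ − x̄): 0.5000, -3.1000, -1.1000, -5.7000, 9.4000
Σ(xᵢ − x̄)² = 131.9200 ⇒ m₂ = 131.9200/5 = 26.38400
Σ(xᵢ − x̄)³ = 614.3940 ⇒ m₃ = 614.3940/5 = 122.87880
m₂^(3/2) = 26.38400^(1.5) = 135.52236
g_1 = m₃ / m₂^(3/2) = 122.87880 / 135.52236 ≈ 0.907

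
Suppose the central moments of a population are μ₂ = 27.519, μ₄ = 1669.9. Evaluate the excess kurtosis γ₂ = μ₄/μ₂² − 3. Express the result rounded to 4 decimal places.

μ₂² = 27.519² = 757.29536
μ₄/μ₂² = 1669.9 / 757.29536 = 2.20508
γ₂ = 2.20508 − 3 ≈ -0.7949

-0.7949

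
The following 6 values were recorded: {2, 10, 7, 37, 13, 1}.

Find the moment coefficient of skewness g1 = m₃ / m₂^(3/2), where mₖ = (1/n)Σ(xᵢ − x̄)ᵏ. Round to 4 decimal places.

x̄ = (2 + 10 + 7 + 37 + 13 + 1) / 6 = 11.6667
deviations (xᵢ − x̄): -9.6667, -1.6667, -4.6667, 25.3333, 1.3333, -10.6667
Σ(xᵢ − x̄)² = 875.3333 ⇒ m₂ = 875.3333/6 = 145.88889
Σ(xᵢ − x̄)³ = 14037.5556 ⇒ m₃ = 14037.5556/6 = 2339.59259
m₂^(3/2) = 145.88889^(1.5) = 1762.11125
g1 = m₃ / m₂^(3/2) = 2339.59259 / 1762.11125 ≈ 1.3277

1.3277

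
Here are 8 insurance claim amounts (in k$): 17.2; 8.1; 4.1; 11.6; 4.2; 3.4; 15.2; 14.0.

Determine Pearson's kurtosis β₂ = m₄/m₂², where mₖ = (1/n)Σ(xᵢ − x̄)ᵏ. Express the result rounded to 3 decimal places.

x̄ = 9.7250
Σ(xᵢ − x̄)² = 212.4550 ⇒ m₂ = 26.55688
Σ(xᵢ − x̄)⁴ = 7907.3475 ⇒ m₄ = 988.41844
m₂² = 705.26761
β₂ = m₄/m₂² = 988.41844 / 705.26761 ≈ 1.401

1.401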